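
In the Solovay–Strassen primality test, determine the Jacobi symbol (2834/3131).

(2834/3131)
  = -(1417/3131)    [3131 ≡ 3 mod 8 ⇒ (2/3131) = -1]
  = -(3131/1417)    [QR: 1417 ≡ 1 mod 4, sign kept]
  = -(297/1417)    [3131 ≡ 297 mod 1417]
  = -(1417/297)    [QR: 297 ≡ 1 mod 4, sign kept]
  = -(229/297)    [1417 ≡ 229 mod 297]
  = -(297/229)    [QR: 229 ≡ 1 mod 4, sign kept]
  = -(68/229)    [297 ≡ 68 mod 229]
  = -(17/229)    [229 ≡ 5 mod 8 ⇒ (2/229)^2 = +1]
  = -(229/17)    [QR: 17 ≡ 1 mod 4, sign kept]
  = -(8/17)    [229 ≡ 8 mod 17]
  = -(1/17)    [17 ≡ 1 mod 8 ⇒ (2/17)^3 = +1]
  = -1    [(1/17) = 1]

-1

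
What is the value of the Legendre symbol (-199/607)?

(-199/607)
  = (408/607)    [-199 ≡ 408 mod 607]
  = (51/607)    [607 ≡ 7 mod 8 ⇒ (2/607)^3 = +1]
  = -(607/51)    [QR: both ≡ 3 mod 4, sign flips]
  = -(46/51)    [607 ≡ 46 mod 51]
  = (23/51)    [51 ≡ 3 mod 8 ⇒ (2/51) = -1]
  = -(51/23)    [QR: both ≡ 3 mod 4, sign flips]
  = -(5/23)    [51 ≡ 5 mod 23]
  = -(23/5)    [QR: 5 ≡ 1 mod 4, sign kept]
  = -(3/5)    [23 ≡ 3 mod 5]
  = -(5/3)    [QR: 5 ≡ 1 mod 4, sign kept]
  = -(2/3)    [5 ≡ 2 mod 3]
  = (1/3)    [3 ≡ 3 mod 8 ⇒ (2/3) = -1]
  = 1    [(1/3) = 1]

1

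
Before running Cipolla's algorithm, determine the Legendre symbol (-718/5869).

-1

Pull out -1: (-718/5869) = (-1/5869)·(718/5869). Since 5869 ≡ 1 (mod 4), (-1/5869) = +1. Now have (718/5869).
Factor out 2: 718 = 2·359. Since 5869 ≡ 5 (mod 8), (2/5869) = -1. Now have -(359/5869).
5869 ≡ 1 (mod 4), so quadratic reciprocity gives (359/5869) = (5869/359). Reduce: 5869 ≡ 125 (mod 359). Now have -(125/359).
125 ≡ 1 (mod 4), so quadratic reciprocity gives (125/359) = (359/125). Reduce: 359 ≡ 109 (mod 125). Now have -(109/125).
109 ≡ 1 (mod 4), so quadratic reciprocity gives (109/125) = (125/109). Reduce: 125 ≡ 16 (mod 109). Now have -(16/109).
Factor out 2: 16 = 2^4. Since 109 ≡ 5 (mod 8), (2/109) = -1, and (2/109)^4 = +1. Now have -(1/109).
(1/109) = 1. Collecting the sign factors: -1.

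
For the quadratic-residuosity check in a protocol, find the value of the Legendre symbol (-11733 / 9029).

Pull out -1: (-11733 / 9029) = (-1 / 9029)·(11733 / 9029). Since 9029 ≡ 1 (mod 4), (-1 / 9029) = +1. Now have (11733 / 9029).
Reduce the numerator: 11733 ≡ 2704 (mod 9029), so (11733 / 9029) = (2704 / 9029).
Factor out 2: 2704 = 2^4·169. Since 9029 ≡ 5 (mod 8), (2 / 9029) = -1, and (2 / 9029)^4 = +1. Now have (169 / 9029).
169 ≡ 1 (mod 4), so quadratic reciprocity gives (169 / 9029) = (9029 / 169). Reduce: 9029 ≡ 72 (mod 169). Now have (72 / 169).
Factor out 2: 72 = 2^3·9. Since 169 ≡ 1 (mod 8), (2 / 169) = +1, and (2 / 169)^3 = +1. Now have (9 / 169).
9 ≡ 1 (mod 4), so quadratic reciprocity gives (9 / 169) = (169 / 9). Reduce: 169 ≡ 7 (mod 9). Now have (7 / 9).
9 ≡ 1 (mod 4), so quadratic reciprocity gives (7 / 9) = (9 / 7). Reduce: 9 ≡ 2 (mod 7). Now have (2 / 7).
Factor out 2: 2 = 2. Since 7 ≡ 7 (mod 8), (2 / 7) = +1. Now have (1 / 7).
(1 / 7) = 1. Collecting the sign factors: 1.

1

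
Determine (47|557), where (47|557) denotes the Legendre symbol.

-1

(47|557)
  = (557|47)    [QR: 557 ≡ 1 mod 4, sign kept]
  = (40|47)    [557 ≡ 40 mod 47]
  = (5|47)    [47 ≡ 7 mod 8 ⇒ (2|47)^3 = +1]
  = (47|5)    [QR: 5 ≡ 1 mod 4, sign kept]
  = (2|5)    [47 ≡ 2 mod 5]
  = -(1|5)    [5 ≡ 5 mod 8 ⇒ (2|5) = -1]
  = -1    [(1|5) = 1]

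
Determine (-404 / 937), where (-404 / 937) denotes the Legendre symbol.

Reduce the numerator: -404 ≡ 533 (mod 937), so (-404 / 937) = (533 / 937).
533 ≡ 1 (mod 4), so quadratic reciprocity gives (533 / 937) = (937 / 533). Reduce: 937 ≡ 404 (mod 533). Now have (404 / 533).
Factor out 2: 404 = 2^2·101. Since 533 ≡ 5 (mod 8), (2 / 533) = -1, and (2 / 533)^2 = +1. Now have (101 / 533).
101 ≡ 1 (mod 4), so quadratic reciprocity gives (101 / 533) = (533 / 101). Reduce: 533 ≡ 28 (mod 101). Now have (28 / 101).
Factor out 2: 28 = 2^2·7. Since 101 ≡ 5 (mod 8), (2 / 101) = -1, and (2 / 101)^2 = +1. Now have (7 / 101).
101 ≡ 1 (mod 4), so quadratic reciprocity gives (7 / 101) = (101 / 7). Reduce: 101 ≡ 3 (mod 7). Now have (3 / 7).
Both 3 ≡ 3 and 7 ≡ 3 (mod 4), so reciprocity gives (3 / 7) = -(7 / 3). Reduce: 7 ≡ 1 (mod 3). Now have -(1 / 3).
(1 / 3) = 1. Collecting the sign factors: -1.

-1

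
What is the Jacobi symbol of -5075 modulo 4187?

-1

Reduce the numerator: -5075 ≡ 3299 (mod 4187), so (-5075 / 4187) = (3299 / 4187).
Both 3299 ≡ 3 and 4187 ≡ 3 (mod 4), so reciprocity gives (3299 / 4187) = -(4187 / 3299). Reduce: 4187 ≡ 888 (mod 3299). Now have -(888 / 3299).
Factor out 2: 888 = 2^3·111. Since 3299 ≡ 3 (mod 8), (2 / 3299) = -1, and (2 / 3299)^3 = -1. Now have (111 / 3299).
Both 111 ≡ 3 and 3299 ≡ 3 (mod 4), so reciprocity gives (111 / 3299) = -(3299 / 111). Reduce: 3299 ≡ 80 (mod 111). Now have -(80 / 111).
Factor out 2: 80 = 2^4·5. Since 111 ≡ 7 (mod 8), (2 / 111) = +1, and (2 / 111)^4 = +1. Now have -(5 / 111).
5 ≡ 1 (mod 4), so quadratic reciprocity gives (5 / 111) = (111 / 5). Reduce: 111 ≡ 1 (mod 5). Now have -(1 / 5).
(1 / 5) = 1. Collecting the sign factors: -1.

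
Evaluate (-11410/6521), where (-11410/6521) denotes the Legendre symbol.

Pull out -1: (-11410/6521) = (-1/6521)·(11410/6521). Since 6521 ≡ 1 (mod 4), (-1/6521) = +1. Now have (11410/6521).
Reduce the numerator: 11410 ≡ 4889 (mod 6521), so (11410/6521) = (4889/6521).
4889 ≡ 1 (mod 4), so quadratic reciprocity gives (4889/6521) = (6521/4889). Reduce: 6521 ≡ 1632 (mod 4889). Now have (1632/4889).
Factor out 2: 1632 = 2^5·51. Since 4889 ≡ 1 (mod 8), (2/4889) = +1, and (2/4889)^5 = +1. Now have (51/4889).
4889 ≡ 1 (mod 4), so quadratic reciprocity gives (51/4889) = (4889/51). Reduce: 4889 ≡ 44 (mod 51). Now have (44/51).
Factor out 2: 44 = 2^2·11. Since 51 ≡ 3 (mod 8), (2/51) = -1, and (2/51)^2 = +1. Now have (11/51).
Both 11 ≡ 3 and 51 ≡ 3 (mod 4), so reciprocity gives (11/51) = -(51/11). Reduce: 51 ≡ 7 (mod 11). Now have -(7/11).
Both 7 ≡ 3 and 11 ≡ 3 (mod 4), so reciprocity gives (7/11) = -(11/7). Reduce: 11 ≡ 4 (mod 7). Now have (4/7).
Factor out 2: 4 = 2^2. Since 7 ≡ 7 (mod 8), (2/7) = +1, and (2/7)^2 = +1. Now have (1/7).
(1/7) = 1. Collecting the sign factors: 1.

1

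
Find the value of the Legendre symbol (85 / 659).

1

85 ≡ 1 (mod 4), so quadratic reciprocity gives (85 / 659) = (659 / 85). Reduce: 659 ≡ 64 (mod 85). Now have (64 / 85).
Factor out 2: 64 = 2^6. Since 85 ≡ 5 (mod 8), (2 / 85) = -1, and (2 / 85)^6 = +1. Now have (1 / 85).
(1 / 85) = 1. Collecting the sign factors: 1.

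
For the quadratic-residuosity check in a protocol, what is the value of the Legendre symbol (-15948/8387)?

-1

(-15948/8387)
  = (826/8387)    [-15948 ≡ 826 mod 8387]
  = -(413/8387)    [8387 ≡ 3 mod 8 ⇒ (2/8387) = -1]
  = -(8387/413)    [QR: 413 ≡ 1 mod 4, sign kept]
  = -(127/413)    [8387 ≡ 127 mod 413]
  = -(413/127)    [QR: 413 ≡ 1 mod 4, sign kept]
  = -(32/127)    [413 ≡ 32 mod 127]
  = -(1/127)    [127 ≡ 7 mod 8 ⇒ (2/127)^5 = +1]
  = -1    [(1/127) = 1]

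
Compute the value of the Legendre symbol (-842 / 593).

(-842 / 593)
  = (842 / 593)    [593 ≡ 1 mod 4 ⇒ (-1 / 593) = +1]
  = (249 / 593)    [842 ≡ 249 mod 593]
  = (593 / 249)    [QR: 249 ≡ 1 mod 4, sign kept]
  = (95 / 249)    [593 ≡ 95 mod 249]
  = (249 / 95)    [QR: 249 ≡ 1 mod 4, sign kept]
  = (59 / 95)    [249 ≡ 59 mod 95]
  = -(95 / 59)    [QR: both ≡ 3 mod 4, sign flips]
  = -(36 / 59)    [95 ≡ 36 mod 59]
  = -(9 / 59)    [59 ≡ 3 mod 8 ⇒ (2 / 59)^2 = +1]
  = -(59 / 9)    [QR: 9 ≡ 1 mod 4, sign kept]
  = -(5 / 9)    [59 ≡ 5 mod 9]
  = -(9 / 5)    [QR: 5 ≡ 1 mod 4, sign kept]
  = -(4 / 5)    [9 ≡ 4 mod 5]
  = -(1 / 5)    [5 ≡ 5 mod 8 ⇒ (2 / 5)^2 = +1]
  = -1    [(1 / 5) = 1]

-1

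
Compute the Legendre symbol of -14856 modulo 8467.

-1

(-14856 / 8467)
  = (2078 / 8467)    [-14856 ≡ 2078 mod 8467]
  = -(1039 / 8467)    [8467 ≡ 3 mod 8 ⇒ (2 / 8467) = -1]
  = (8467 / 1039)    [QR: both ≡ 3 mod 4, sign flips]
  = (155 / 1039)    [8467 ≡ 155 mod 1039]
  = -(1039 / 155)    [QR: both ≡ 3 mod 4, sign flips]
  = -(109 / 155)    [1039 ≡ 109 mod 155]
  = -(155 / 109)    [QR: 109 ≡ 1 mod 4, sign kept]
  = -(46 / 109)    [155 ≡ 46 mod 109]
  = (23 / 109)    [109 ≡ 5 mod 8 ⇒ (2 / 109) = -1]
  = (109 / 23)    [QR: 109 ≡ 1 mod 4, sign kept]
  = (17 / 23)    [109 ≡ 17 mod 23]
  = (23 / 17)    [QR: 17 ≡ 1 mod 4, sign kept]
  = (6 / 17)    [23 ≡ 6 mod 17]
  = (3 / 17)    [17 ≡ 1 mod 8 ⇒ (2 / 17) = +1]
  = (17 / 3)    [QR: 17 ≡ 1 mod 4, sign kept]
  = (2 / 3)    [17 ≡ 2 mod 3]
  = -(1 / 3)    [3 ≡ 3 mod 8 ⇒ (2 / 3) = -1]
  = -1    [(1 / 3) = 1]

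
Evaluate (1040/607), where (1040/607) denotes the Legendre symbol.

Reduce the numerator: 1040 ≡ 433 (mod 607), so (1040/607) = (433/607).
433 ≡ 1 (mod 4), so quadratic reciprocity gives (433/607) = (607/433). Reduce: 607 ≡ 174 (mod 433). Now have (174/433).
Factor out 2: 174 = 2·87. Since 433 ≡ 1 (mod 8), (2/433) = +1. Now have (87/433).
433 ≡ 1 (mod 4), so quadratic reciprocity gives (87/433) = (433/87). Reduce: 433 ≡ 85 (mod 87). Now have (85/87).
85 ≡ 1 (mod 4), so quadratic reciprocity gives (85/87) = (87/85). Reduce: 87 ≡ 2 (mod 85). Now have (2/85).
Factor out 2: 2 = 2. Since 85 ≡ 5 (mod 8), (2/85) = -1. Now have -(1/85).
(1/85) = 1. Collecting the sign factors: -1.

-1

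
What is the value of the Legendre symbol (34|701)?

Factor out 2: 34 = 2·17. Since 701 ≡ 5 (mod 8), (2|701) = -1. Now have -(17|701).
17 ≡ 1 (mod 4), so quadratic reciprocity gives (17|701) = (701|17). Reduce: 701 ≡ 4 (mod 17). Now have -(4|17).
Factor out 2: 4 = 2^2. Since 17 ≡ 1 (mod 8), (2|17) = +1, and (2|17)^2 = +1. Now have -(1|17).
(1|17) = 1. Collecting the sign factors: -1.

-1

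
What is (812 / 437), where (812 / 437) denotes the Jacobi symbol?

1

(812 / 437)
  = (375 / 437)    [812 ≡ 375 mod 437]
  = (437 / 375)    [QR: 437 ≡ 1 mod 4, sign kept]
  = (62 / 375)    [437 ≡ 62 mod 375]
  = (31 / 375)    [375 ≡ 7 mod 8 ⇒ (2 / 375) = +1]
  = -(375 / 31)    [QR: both ≡ 3 mod 4, sign flips]
  = -(3 / 31)    [375 ≡ 3 mod 31]
  = (31 / 3)    [QR: both ≡ 3 mod 4, sign flips]
  = (1 / 3)    [31 ≡ 1 mod 3]
  = 1    [(1 / 3) = 1]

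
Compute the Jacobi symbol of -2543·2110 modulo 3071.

-1

By multiplicativity, (-2543·2110 / 3071) = (-2543 / 3071)·(2110 / 3071).
First factor (-2543 / 3071):
(-2543 / 3071)
  = -(2543 / 3071)    [3071 ≡ 3 mod 4 ⇒ (-1 / 3071) = -1]
  = (3071 / 2543)    [QR: both ≡ 3 mod 4, sign flips]
  = (528 / 2543)    [3071 ≡ 528 mod 2543]
  = (33 / 2543)    [2543 ≡ 7 mod 8 ⇒ (2 / 2543)^4 = +1]
  = (2543 / 33)    [QR: 33 ≡ 1 mod 4, sign kept]
  = (2 / 33)    [2543 ≡ 2 mod 33]
  = (1 / 33)    [33 ≡ 1 mod 8 ⇒ (2 / 33) = +1]
  = 1    [(1 / 33) = 1]
Second factor (2110 / 3071):
(2110 / 3071)
  = (1055 / 3071)    [3071 ≡ 7 mod 8 ⇒ (2 / 3071) = +1]
  = -(3071 / 1055)    [QR: both ≡ 3 mod 4, sign flips]
  = -(961 / 1055)    [3071 ≡ 961 mod 1055]
  = -(1055 / 961)    [QR: 961 ≡ 1 mod 4, sign kept]
  = -(94 / 961)    [1055 ≡ 94 mod 961]
  = -(47 / 961)    [961 ≡ 1 mod 8 ⇒ (2 / 961) = +1]
  = -(961 / 47)    [QR: 961 ≡ 1 mod 4, sign kept]
  = -(21 / 47)    [961 ≡ 21 mod 47]
  = -(47 / 21)    [QR: 21 ≡ 1 mod 4, sign kept]
  = -(5 / 21)    [47 ≡ 5 mod 21]
  = -(21 / 5)    [QR: 5 ≡ 1 mod 4, sign kept]
  = -(1 / 5)    [21 ≡ 1 mod 5]
  = -1    [(1 / 5) = 1]
Product: (1)·(-1) = -1.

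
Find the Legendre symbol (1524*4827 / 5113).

By multiplicativity, (1524·4827 / 5113) = (1524 / 5113)·(4827 / 5113).
First factor (1524 / 5113):
Factor out 2: 1524 = 2^2·381. Since 5113 ≡ 1 (mod 8), (2 / 5113) = +1, and (2 / 5113)^2 = +1. Now have (381 / 5113).
381 ≡ 1 (mod 4), so quadratic reciprocity gives (381 / 5113) = (5113 / 381). Reduce: 5113 ≡ 160 (mod 381). Now have (160 / 381).
Factor out 2: 160 = 2^5·5. Since 381 ≡ 5 (mod 8), (2 / 381) = -1, and (2 / 381)^5 = -1. Now have -(5 / 381).
5 ≡ 1 (mod 4), so quadratic reciprocity gives (5 / 381) = (381 / 5). Reduce: 381 ≡ 1 (mod 5). Now have -(1 / 5).
(1 / 5) = 1. Collecting the sign factors: -1.
Second factor (4827 / 5113):
5113 ≡ 1 (mod 4), so quadratic reciprocity gives (4827 / 5113) = (5113 / 4827). Reduce: 5113 ≡ 286 (mod 4827). Now have (286 / 4827).
Factor out 2: 286 = 2·143. Since 4827 ≡ 3 (mod 8), (2 / 4827) = -1. Now have -(143 / 4827).
Both 143 ≡ 3 and 4827 ≡ 3 (mod 4), so reciprocity gives (143 / 4827) = -(4827 / 143). Reduce: 4827 ≡ 108 (mod 143). Now have (108 / 143).
Factor out 2: 108 = 2^2·27. Since 143 ≡ 7 (mod 8), (2 / 143) = +1, and (2 / 143)^2 = +1. Now have (27 / 143).
Both 27 ≡ 3 and 143 ≡ 3 (mod 4), so reciprocity gives (27 / 143) = -(143 / 27). Reduce: 143 ≡ 8 (mod 27). Now have -(8 / 27).
Factor out 2: 8 = 2^3. Since 27 ≡ 3 (mod 8), (2 / 27) = -1, and (2 / 27)^3 = -1. Now have (1 / 27).
(1 / 27) = 1. Collecting the sign factors: 1.
Product: (-1)·(1) = -1.

-1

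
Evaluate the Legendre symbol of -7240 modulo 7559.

-1

(-7240|7559)
  = (319|7559)    [-7240 ≡ 319 mod 7559]
  = -(7559|319)    [QR: both ≡ 3 mod 4, sign flips]
  = -(222|319)    [7559 ≡ 222 mod 319]
  = -(111|319)    [319 ≡ 7 mod 8 ⇒ (2|319) = +1]
  = (319|111)    [QR: both ≡ 3 mod 4, sign flips]
  = (97|111)    [319 ≡ 97 mod 111]
  = (111|97)    [QR: 97 ≡ 1 mod 4, sign kept]
  = (14|97)    [111 ≡ 14 mod 97]
  = (7|97)    [97 ≡ 1 mod 8 ⇒ (2|97) = +1]
  = (97|7)    [QR: 97 ≡ 1 mod 4, sign kept]
  = (6|7)    [97 ≡ 6 mod 7]
  = (3|7)    [7 ≡ 7 mod 8 ⇒ (2|7) = +1]
  = -(7|3)    [QR: both ≡ 3 mod 4, sign flips]
  = -(1|3)    [7 ≡ 1 mod 3]
  = -1    [(1|3) = 1]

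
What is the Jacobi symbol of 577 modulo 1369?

1

(577/1369)
  = (1369/577)    [QR: 577 ≡ 1 mod 4, sign kept]
  = (215/577)    [1369 ≡ 215 mod 577]
  = (577/215)    [QR: 577 ≡ 1 mod 4, sign kept]
  = (147/215)    [577 ≡ 147 mod 215]
  = -(215/147)    [QR: both ≡ 3 mod 4, sign flips]
  = -(68/147)    [215 ≡ 68 mod 147]
  = -(17/147)    [147 ≡ 3 mod 8 ⇒ (2/147)^2 = +1]
  = -(147/17)    [QR: 17 ≡ 1 mod 4, sign kept]
  = -(11/17)    [147 ≡ 11 mod 17]
  = -(17/11)    [QR: 17 ≡ 1 mod 4, sign kept]
  = -(6/11)    [17 ≡ 6 mod 11]
  = (3/11)    [11 ≡ 3 mod 8 ⇒ (2/11) = -1]
  = -(11/3)    [QR: both ≡ 3 mod 4, sign flips]
  = -(2/3)    [11 ≡ 2 mod 3]
  = (1/3)    [3 ≡ 3 mod 8 ⇒ (2/3) = -1]
  = 1    [(1/3) = 1]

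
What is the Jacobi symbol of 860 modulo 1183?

-1

Factor out 2: 860 = 2^2·215. Since 1183 ≡ 7 (mod 8), (2/1183) = +1, and (2/1183)^2 = +1. Now have (215/1183).
Both 215 ≡ 3 and 1183 ≡ 3 (mod 4), so reciprocity gives (215/1183) = -(1183/215). Reduce: 1183 ≡ 108 (mod 215). Now have -(108/215).
Factor out 2: 108 = 2^2·27. Since 215 ≡ 7 (mod 8), (2/215) = +1, and (2/215)^2 = +1. Now have -(27/215).
Both 27 ≡ 3 and 215 ≡ 3 (mod 4), so reciprocity gives (27/215) = -(215/27). Reduce: 215 ≡ 26 (mod 27). Now have (26/27).
Factor out 2: 26 = 2·13. Since 27 ≡ 3 (mod 8), (2/27) = -1. Now have -(13/27).
13 ≡ 1 (mod 4), so quadratic reciprocity gives (13/27) = (27/13). Reduce: 27 ≡ 1 (mod 13). Now have -(1/13).
(1/13) = 1. Collecting the sign factors: -1.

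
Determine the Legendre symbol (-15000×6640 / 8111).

-1

By multiplicativity, (-15000·6640 / 8111) = (-15000 / 8111)·(6640 / 8111).
First factor (-15000 / 8111):
Reduce the numerator: -15000 ≡ 1222 (mod 8111), so (-15000 / 8111) = (1222 / 8111).
Factor out 2: 1222 = 2·611. Since 8111 ≡ 7 (mod 8), (2 / 8111) = +1. Now have (611 / 8111).
Both 611 ≡ 3 and 8111 ≡ 3 (mod 4), so reciprocity gives (611 / 8111) = -(8111 / 611). Reduce: 8111 ≡ 168 (mod 611). Now have -(168 / 611).
Factor out 2: 168 = 2^3·21. Since 611 ≡ 3 (mod 8), (2 / 611) = -1, and (2 / 611)^3 = -1. Now have (21 / 611).
21 ≡ 1 (mod 4), so quadratic reciprocity gives (21 / 611) = (611 / 21). Reduce: 611 ≡ 2 (mod 21). Now have (2 / 21).
Factor out 2: 2 = 2. Since 21 ≡ 5 (mod 8), (2 / 21) = -1. Now have -(1 / 21).
(1 / 21) = 1. Collecting the sign factors: -1.
Second factor (6640 / 8111):
Factor out 2: 6640 = 2^4·415. Since 8111 ≡ 7 (mod 8), (2 / 8111) = +1, and (2 / 8111)^4 = +1. Now have (415 / 8111).
Both 415 ≡ 3 and 8111 ≡ 3 (mod 4), so reciprocity gives (415 / 8111) = -(8111 / 415). Reduce: 8111 ≡ 226 (mod 415). Now have -(226 / 415).
Factor out 2: 226 = 2·113. Since 415 ≡ 7 (mod 8), (2 / 415) = +1. Now have -(113 / 415).
113 ≡ 1 (mod 4), so quadratic reciprocity gives (113 / 415) = (415 / 113). Reduce: 415 ≡ 76 (mod 113). Now have -(76 / 113).
Factor out 2: 76 = 2^2·19. Since 113 ≡ 1 (mod 8), (2 / 113) = +1, and (2 / 113)^2 = +1. Now have -(19 / 113).
113 ≡ 1 (mod 4), so quadratic reciprocity gives (19 / 113) = (113 / 19). Reduce: 113 ≡ 18 (mod 19). Now have -(18 / 19).
Factor out 2: 18 = 2·9. Since 19 ≡ 3 (mod 8), (2 / 19) = -1. Now have (9 / 19).
9 ≡ 1 (mod 4), so quadratic reciprocity gives (9 / 19) = (19 / 9). Reduce: 19 ≡ 1 (mod 9). Now have (1 / 9).
(1 / 9) = 1. Collecting the sign factors: 1.
Product: (-1)·(1) = -1.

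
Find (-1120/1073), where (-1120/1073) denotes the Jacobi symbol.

Reduce the numerator: -1120 ≡ 1026 (mod 1073), so (-1120/1073) = (1026/1073).
Factor out 2: 1026 = 2·513. Since 1073 ≡ 1 (mod 8), (2/1073) = +1. Now have (513/1073).
513 ≡ 1 (mod 4), so quadratic reciprocity gives (513/1073) = (1073/513). Reduce: 1073 ≡ 47 (mod 513). Now have (47/513).
513 ≡ 1 (mod 4), so quadratic reciprocity gives (47/513) = (513/47). Reduce: 513 ≡ 43 (mod 47). Now have (43/47).
Both 43 ≡ 3 and 47 ≡ 3 (mod 4), so reciprocity gives (43/47) = -(47/43). Reduce: 47 ≡ 4 (mod 43). Now have -(4/43).
Factor out 2: 4 = 2^2. Since 43 ≡ 3 (mod 8), (2/43) = -1, and (2/43)^2 = +1. Now have -(1/43).
(1/43) = 1. Collecting the sign factors: -1.

-1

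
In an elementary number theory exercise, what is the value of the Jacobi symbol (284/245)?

Reduce the numerator: 284 ≡ 39 (mod 245), so (284/245) = (39/245).
245 ≡ 1 (mod 4), so quadratic reciprocity gives (39/245) = (245/39). Reduce: 245 ≡ 11 (mod 39). Now have (11/39).
Both 11 ≡ 3 and 39 ≡ 3 (mod 4), so reciprocity gives (11/39) = -(39/11). Reduce: 39 ≡ 6 (mod 11). Now have -(6/11).
Factor out 2: 6 = 2·3. Since 11 ≡ 3 (mod 8), (2/11) = -1. Now have (3/11).
Both 3 ≡ 3 and 11 ≡ 3 (mod 4), so reciprocity gives (3/11) = -(11/3). Reduce: 11 ≡ 2 (mod 3). Now have -(2/3).
Factor out 2: 2 = 2. Since 3 ≡ 3 (mod 8), (2/3) = -1. Now have (1/3).
(1/3) = 1. Collecting the sign factors: 1.

1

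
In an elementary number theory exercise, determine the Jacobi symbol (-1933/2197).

1

(-1933/2197)
  = (264/2197)    [-1933 ≡ 264 mod 2197]
  = -(33/2197)    [2197 ≡ 5 mod 8 ⇒ (2/2197)^3 = -1]
  = -(2197/33)    [QR: 33 ≡ 1 mod 4, sign kept]
  = -(19/33)    [2197 ≡ 19 mod 33]
  = -(33/19)    [QR: 33 ≡ 1 mod 4, sign kept]
  = -(14/19)    [33 ≡ 14 mod 19]
  = (7/19)    [19 ≡ 3 mod 8 ⇒ (2/19) = -1]
  = -(19/7)    [QR: both ≡ 3 mod 4, sign flips]
  = -(5/7)    [19 ≡ 5 mod 7]
  = -(7/5)    [QR: 5 ≡ 1 mod 4, sign kept]
  = -(2/5)    [7 ≡ 2 mod 5]
  = (1/5)    [5 ≡ 5 mod 8 ⇒ (2/5) = -1]
  = 1    [(1/5) = 1]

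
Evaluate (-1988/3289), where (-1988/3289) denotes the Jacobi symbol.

Pull out -1: (-1988/3289) = (-1/3289)·(1988/3289). Since 3289 ≡ 1 (mod 4), (-1/3289) = +1. Now have (1988/3289).
Factor out 2: 1988 = 2^2·497. Since 3289 ≡ 1 (mod 8), (2/3289) = +1, and (2/3289)^2 = +1. Now have (497/3289).
497 ≡ 1 (mod 4), so quadratic reciprocity gives (497/3289) = (3289/497). Reduce: 3289 ≡ 307 (mod 497). Now have (307/497).
497 ≡ 1 (mod 4), so quadratic reciprocity gives (307/497) = (497/307). Reduce: 497 ≡ 190 (mod 307). Now have (190/307).
Factor out 2: 190 = 2·95. Since 307 ≡ 3 (mod 8), (2/307) = -1. Now have -(95/307).
Both 95 ≡ 3 and 307 ≡ 3 (mod 4), so reciprocity gives (95/307) = -(307/95). Reduce: 307 ≡ 22 (mod 95). Now have (22/95).
Factor out 2: 22 = 2·11. Since 95 ≡ 7 (mod 8), (2/95) = +1. Now have (11/95).
Both 11 ≡ 3 and 95 ≡ 3 (mod 4), so reciprocity gives (11/95) = -(95/11). Reduce: 95 ≡ 7 (mod 11). Now have -(7/11).
Both 7 ≡ 3 and 11 ≡ 3 (mod 4), so reciprocity gives (7/11) = -(11/7). Reduce: 11 ≡ 4 (mod 7). Now have (4/7).
Factor out 2: 4 = 2^2. Since 7 ≡ 7 (mod 8), (2/7) = +1, and (2/7)^2 = +1. Now have (1/7).
(1/7) = 1. Collecting the sign factors: 1.

1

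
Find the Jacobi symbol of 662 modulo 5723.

(662/5723)
  = -(331/5723)    [5723 ≡ 3 mod 8 ⇒ (2/5723) = -1]
  = (5723/331)    [QR: both ≡ 3 mod 4, sign flips]
  = (96/331)    [5723 ≡ 96 mod 331]
  = -(3/331)    [331 ≡ 3 mod 8 ⇒ (2/331)^5 = -1]
  = (331/3)    [QR: both ≡ 3 mod 4, sign flips]
  = (1/3)    [331 ≡ 1 mod 3]
  = 1    [(1/3) = 1]

1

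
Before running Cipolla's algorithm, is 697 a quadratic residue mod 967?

no

(697|967)
  = (967|697)    [QR: 697 ≡ 1 mod 4, sign kept]
  = (270|697)    [967 ≡ 270 mod 697]
  = (135|697)    [697 ≡ 1 mod 8 ⇒ (2|697) = +1]
  = (697|135)    [QR: 697 ≡ 1 mod 4, sign kept]
  = (22|135)    [697 ≡ 22 mod 135]
  = (11|135)    [135 ≡ 7 mod 8 ⇒ (2|135) = +1]
  = -(135|11)    [QR: both ≡ 3 mod 4, sign flips]
  = -(3|11)    [135 ≡ 3 mod 11]
  = (11|3)    [QR: both ≡ 3 mod 4, sign flips]
  = (2|3)    [11 ≡ 2 mod 3]
  = -(1|3)    [3 ≡ 3 mod 8 ⇒ (2|3) = -1]
  = -1    [(1|3) = 1]
(697|967) = -1, and 967 is prime, so 697 is not a quadratic residue mod 967.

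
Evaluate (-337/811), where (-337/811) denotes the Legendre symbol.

-1

Reduce the numerator: -337 ≡ 474 (mod 811), so (-337/811) = (474/811).
Factor out 2: 474 = 2·237. Since 811 ≡ 3 (mod 8), (2/811) = -1. Now have -(237/811).
237 ≡ 1 (mod 4), so quadratic reciprocity gives (237/811) = (811/237). Reduce: 811 ≡ 100 (mod 237). Now have -(100/237).
Factor out 2: 100 = 2^2·25. Since 237 ≡ 5 (mod 8), (2/237) = -1, and (2/237)^2 = +1. Now have -(25/237).
25 ≡ 1 (mod 4), so quadratic reciprocity gives (25/237) = (237/25). Reduce: 237 ≡ 12 (mod 25). Now have -(12/25).
Factor out 2: 12 = 2^2·3. Since 25 ≡ 1 (mod 8), (2/25) = +1, and (2/25)^2 = +1. Now have -(3/25).
25 ≡ 1 (mod 4), so quadratic reciprocity gives (3/25) = (25/3). Reduce: 25 ≡ 1 (mod 3). Now have -(1/3).
(1/3) = 1. Collecting the sign factors: -1.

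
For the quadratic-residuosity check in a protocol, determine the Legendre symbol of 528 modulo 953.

1

Factor out 2: 528 = 2^4·33. Since 953 ≡ 1 (mod 8), (2/953) = +1, and (2/953)^4 = +1. Now have (33/953).
33 ≡ 1 (mod 4), so quadratic reciprocity gives (33/953) = (953/33). Reduce: 953 ≡ 29 (mod 33). Now have (29/33).
29 ≡ 1 (mod 4), so quadratic reciprocity gives (29/33) = (33/29). Reduce: 33 ≡ 4 (mod 29). Now have (4/29).
Factor out 2: 4 = 2^2. Since 29 ≡ 5 (mod 8), (2/29) = -1, and (2/29)^2 = +1. Now have (1/29).
(1/29) = 1. Collecting the sign factors: 1.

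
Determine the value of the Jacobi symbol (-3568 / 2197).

Reduce the numerator: -3568 ≡ 826 (mod 2197), so (-3568 / 2197) = (826 / 2197).
Factor out 2: 826 = 2·413. Since 2197 ≡ 5 (mod 8), (2 / 2197) = -1. Now have -(413 / 2197).
413 ≡ 1 (mod 4), so quadratic reciprocity gives (413 / 2197) = (2197 / 413). Reduce: 2197 ≡ 132 (mod 413). Now have -(132 / 413).
Factor out 2: 132 = 2^2·33. Since 413 ≡ 5 (mod 8), (2 / 413) = -1, and (2 / 413)^2 = +1. Now have -(33 / 413).
33 ≡ 1 (mod 4), so quadratic reciprocity gives (33 / 413) = (413 / 33). Reduce: 413 ≡ 17 (mod 33). Now have -(17 / 33).
17 ≡ 1 (mod 4), so quadratic reciprocity gives (17 / 33) = (33 / 17). Reduce: 33 ≡ 16 (mod 17). Now have -(16 / 17).
Factor out 2: 16 = 2^4. Since 17 ≡ 1 (mod 8), (2 / 17) = +1, and (2 / 17)^4 = +1. Now have -(1 / 17).
(1 / 17) = 1. Collecting the sign factors: -1.

-1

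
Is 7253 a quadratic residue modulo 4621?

yes

Reduce the numerator: 7253 ≡ 2632 (mod 4621), so (7253/4621) = (2632/4621).
Factor out 2: 2632 = 2^3·329. Since 4621 ≡ 5 (mod 8), (2/4621) = -1, and (2/4621)^3 = -1. Now have -(329/4621).
329 ≡ 1 (mod 4), so quadratic reciprocity gives (329/4621) = (4621/329). Reduce: 4621 ≡ 15 (mod 329). Now have -(15/329).
329 ≡ 1 (mod 4), so quadratic reciprocity gives (15/329) = (329/15). Reduce: 329 ≡ 14 (mod 15). Now have -(14/15).
Factor out 2: 14 = 2·7. Since 15 ≡ 7 (mod 8), (2/15) = +1. Now have -(7/15).
Both 7 ≡ 3 and 15 ≡ 3 (mod 4), so reciprocity gives (7/15) = -(15/7). Reduce: 15 ≡ 1 (mod 7). Now have (1/7).
(1/7) = 1. Collecting the sign factors: 1.
The Legendre symbol is 1, so x^2 ≡ 7253 (mod 4621) has solution.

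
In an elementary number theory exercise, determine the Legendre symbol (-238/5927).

1

Reduce the numerator: -238 ≡ 5689 (mod 5927), so (-238/5927) = (5689/5927).
5689 ≡ 1 (mod 4), so quadratic reciprocity gives (5689/5927) = (5927/5689). Reduce: 5927 ≡ 238 (mod 5689). Now have (238/5689).
Factor out 2: 238 = 2·119. Since 5689 ≡ 1 (mod 8), (2/5689) = +1. Now have (119/5689).
5689 ≡ 1 (mod 4), so quadratic reciprocity gives (119/5689) = (5689/119). Reduce: 5689 ≡ 96 (mod 119). Now have (96/119).
Factor out 2: 96 = 2^5·3. Since 119 ≡ 7 (mod 8), (2/119) = +1, and (2/119)^5 = +1. Now have (3/119).
Both 3 ≡ 3 and 119 ≡ 3 (mod 4), so reciprocity gives (3/119) = -(119/3). Reduce: 119 ≡ 2 (mod 3). Now have -(2/3).
Factor out 2: 2 = 2. Since 3 ≡ 3 (mod 8), (2/3) = -1. Now have (1/3).
(1/3) = 1. Collecting the sign factors: 1.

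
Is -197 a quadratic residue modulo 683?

no

Pull out -1: (-197|683) = (-1|683)·(197|683). Since 683 ≡ 3 (mod 4), (-1|683) = -1. Now have -(197|683).
197 ≡ 1 (mod 4), so quadratic reciprocity gives (197|683) = (683|197). Reduce: 683 ≡ 92 (mod 197). Now have -(92|197).
Factor out 2: 92 = 2^2·23. Since 197 ≡ 5 (mod 8), (2|197) = -1, and (2|197)^2 = +1. Now have -(23|197).
197 ≡ 1 (mod 4), so quadratic reciprocity gives (23|197) = (197|23). Reduce: 197 ≡ 13 (mod 23). Now have -(13|23).
13 ≡ 1 (mod 4), so quadratic reciprocity gives (13|23) = (23|13). Reduce: 23 ≡ 10 (mod 13). Now have -(10|13).
Factor out 2: 10 = 2·5. Since 13 ≡ 5 (mod 8), (2|13) = -1. Now have (5|13).
5 ≡ 1 (mod 4), so quadratic reciprocity gives (5|13) = (13|5). Reduce: 13 ≡ 3 (mod 5). Now have (3|5).
5 ≡ 1 (mod 4), so quadratic reciprocity gives (3|5) = (5|3). Reduce: 5 ≡ 2 (mod 3). Now have (2|3).
Factor out 2: 2 = 2. Since 3 ≡ 3 (mod 8), (2|3) = -1. Now have -(1|3).
(1|3) = 1. Collecting the sign factors: -1.
(-197|683) = -1, and 683 is prime, so -197 is not a quadratic residue mod 683.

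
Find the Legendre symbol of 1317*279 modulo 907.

By multiplicativity, (1317·279/907) = (1317/907)·(279/907).
First factor (1317/907):
(1317/907)
  = (410/907)    [1317 ≡ 410 mod 907]
  = -(205/907)    [907 ≡ 3 mod 8 ⇒ (2/907) = -1]
  = -(907/205)    [QR: 205 ≡ 1 mod 4, sign kept]
  = -(87/205)    [907 ≡ 87 mod 205]
  = -(205/87)    [QR: 205 ≡ 1 mod 4, sign kept]
  = -(31/87)    [205 ≡ 31 mod 87]
  = (87/31)    [QR: both ≡ 3 mod 4, sign flips]
  = (25/31)    [87 ≡ 25 mod 31]
  = (31/25)    [QR: 25 ≡ 1 mod 4, sign kept]
  = (6/25)    [31 ≡ 6 mod 25]
  = (3/25)    [25 ≡ 1 mod 8 ⇒ (2/25) = +1]
  = (25/3)    [QR: 25 ≡ 1 mod 4, sign kept]
  = (1/3)    [25 ≡ 1 mod 3]
  = 1    [(1/3) = 1]
Second factor (279/907):
(279/907)
  = -(907/279)    [QR: both ≡ 3 mod 4, sign flips]
  = -(70/279)    [907 ≡ 70 mod 279]
  = -(35/279)    [279 ≡ 7 mod 8 ⇒ (2/279) = +1]
  = (279/35)    [QR: both ≡ 3 mod 4, sign flips]
  = (34/35)    [279 ≡ 34 mod 35]
  = -(17/35)    [35 ≡ 3 mod 8 ⇒ (2/35) = -1]
  = -(35/17)    [QR: 17 ≡ 1 mod 4, sign kept]
  = -(1/17)    [35 ≡ 1 mod 17]
  = -1    [(1/17) = 1]
Product: (1)·(-1) = -1.

-1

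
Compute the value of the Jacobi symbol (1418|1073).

-1

Reduce the numerator: 1418 ≡ 345 (mod 1073), so (1418|1073) = (345|1073).
345 ≡ 1 (mod 4), so quadratic reciprocity gives (345|1073) = (1073|345). Reduce: 1073 ≡ 38 (mod 345). Now have (38|345).
Factor out 2: 38 = 2·19. Since 345 ≡ 1 (mod 8), (2|345) = +1. Now have (19|345).
345 ≡ 1 (mod 4), so quadratic reciprocity gives (19|345) = (345|19). Reduce: 345 ≡ 3 (mod 19). Now have (3|19).
Both 3 ≡ 3 and 19 ≡ 3 (mod 4), so reciprocity gives (3|19) = -(19|3). Reduce: 19 ≡ 1 (mod 3). Now have -(1|3).
(1|3) = 1. Collecting the sign factors: -1.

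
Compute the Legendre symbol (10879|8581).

1

Reduce the numerator: 10879 ≡ 2298 (mod 8581), so (10879|8581) = (2298|8581).
Factor out 2: 2298 = 2·1149. Since 8581 ≡ 5 (mod 8), (2|8581) = -1. Now have -(1149|8581).
1149 ≡ 1 (mod 4), so quadratic reciprocity gives (1149|8581) = (8581|1149). Reduce: 8581 ≡ 538 (mod 1149). Now have -(538|1149).
Factor out 2: 538 = 2·269. Since 1149 ≡ 5 (mod 8), (2|1149) = -1. Now have (269|1149).
269 ≡ 1 (mod 4), so quadratic reciprocity gives (269|1149) = (1149|269). Reduce: 1149 ≡ 73 (mod 269). Now have (73|269).
73 ≡ 1 (mod 4), so quadratic reciprocity gives (73|269) = (269|73). Reduce: 269 ≡ 50 (mod 73). Now have (50|73).
Factor out 2: 50 = 2·25. Since 73 ≡ 1 (mod 8), (2|73) = +1. Now have (25|73).
25 ≡ 1 (mod 4), so quadratic reciprocity gives (25|73) = (73|25). Reduce: 73 ≡ 23 (mod 25). Now have (23|25).
25 ≡ 1 (mod 4), so quadratic reciprocity gives (23|25) = (25|23). Reduce: 25 ≡ 2 (mod 23). Now have (2|23).
Factor out 2: 2 = 2. Since 23 ≡ 7 (mod 8), (2|23) = +1. Now have (1|23).
(1|23) = 1. Collecting the sign factors: 1.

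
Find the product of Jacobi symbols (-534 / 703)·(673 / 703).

-1

By multiplicativity, (-534·673 / 703) = (-534 / 703)·(673 / 703).
First factor (-534 / 703):
Pull out -1: (-534 / 703) = (-1 / 703)·(534 / 703). Since 703 ≡ 3 (mod 4), (-1 / 703) = -1. Now have -(534 / 703).
Factor out 2: 534 = 2·267. Since 703 ≡ 7 (mod 8), (2 / 703) = +1. Now have -(267 / 703).
Both 267 ≡ 3 and 703 ≡ 3 (mod 4), so reciprocity gives (267 / 703) = -(703 / 267). Reduce: 703 ≡ 169 (mod 267). Now have (169 / 267).
169 ≡ 1 (mod 4), so quadratic reciprocity gives (169 / 267) = (267 / 169). Reduce: 267 ≡ 98 (mod 169). Now have (98 / 169).
Factor out 2: 98 = 2·49. Since 169 ≡ 1 (mod 8), (2 / 169) = +1. Now have (49 / 169).
49 ≡ 1 (mod 4), so quadratic reciprocity gives (49 / 169) = (169 / 49). Reduce: 169 ≡ 22 (mod 49). Now have (22 / 49).
Factor out 2: 22 = 2·11. Since 49 ≡ 1 (mod 8), (2 / 49) = +1. Now have (11 / 49).
49 ≡ 1 (mod 4), so quadratic reciprocity gives (11 / 49) = (49 / 11). Reduce: 49 ≡ 5 (mod 11). Now have (5 / 11).
5 ≡ 1 (mod 4), so quadratic reciprocity gives (5 / 11) = (11 / 5). Reduce: 11 ≡ 1 (mod 5). Now have (1 / 5).
(1 / 5) = 1. Collecting the sign factors: 1.
Second factor (673 / 703):
673 ≡ 1 (mod 4), so quadratic reciprocity gives (673 / 703) = (703 / 673). Reduce: 703 ≡ 30 (mod 673). Now have (30 / 673).
Factor out 2: 30 = 2·15. Since 673 ≡ 1 (mod 8), (2 / 673) = +1. Now have (15 / 673).
673 ≡ 1 (mod 4), so quadratic reciprocity gives (15 / 673) = (673 / 15). Reduce: 673 ≡ 13 (mod 15). Now have (13 / 15).
13 ≡ 1 (mod 4), so quadratic reciprocity gives (13 / 15) = (15 / 13). Reduce: 15 ≡ 2 (mod 13). Now have (2 / 13).
Factor out 2: 2 = 2. Since 13 ≡ 5 (mod 8), (2 / 13) = -1. Now have -(1 / 13).
(1 / 13) = 1. Collecting the sign factors: -1.
Product: (1)·(-1) = -1.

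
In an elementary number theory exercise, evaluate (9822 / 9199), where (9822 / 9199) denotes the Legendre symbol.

(9822 / 9199)
  = (623 / 9199)    [9822 ≡ 623 mod 9199]
  = -(9199 / 623)    [QR: both ≡ 3 mod 4, sign flips]
  = -(477 / 623)    [9199 ≡ 477 mod 623]
  = -(623 / 477)    [QR: 477 ≡ 1 mod 4, sign kept]
  = -(146 / 477)    [623 ≡ 146 mod 477]
  = (73 / 477)    [477 ≡ 5 mod 8 ⇒ (2 / 477) = -1]
  = (477 / 73)    [QR: 73 ≡ 1 mod 4, sign kept]
  = (39 / 73)    [477 ≡ 39 mod 73]
  = (73 / 39)    [QR: 73 ≡ 1 mod 4, sign kept]
  = (34 / 39)    [73 ≡ 34 mod 39]
  = (17 / 39)    [39 ≡ 7 mod 8 ⇒ (2 / 39) = +1]
  = (39 / 17)    [QR: 17 ≡ 1 mod 4, sign kept]
  = (5 / 17)    [39 ≡ 5 mod 17]
  = (17 / 5)    [QR: 5 ≡ 1 mod 4, sign kept]
  = (2 / 5)    [17 ≡ 2 mod 5]
  = -(1 / 5)    [5 ≡ 5 mod 8 ⇒ (2 / 5) = -1]
  = -1    [(1 / 5) = 1]

-1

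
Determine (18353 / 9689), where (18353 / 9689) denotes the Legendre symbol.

-1

Reduce the numerator: 18353 ≡ 8664 (mod 9689), so (18353 / 9689) = (8664 / 9689).
Factor out 2: 8664 = 2^3·1083. Since 9689 ≡ 1 (mod 8), (2 / 9689) = +1, and (2 / 9689)^3 = +1. Now have (1083 / 9689).
9689 ≡ 1 (mod 4), so quadratic reciprocity gives (1083 / 9689) = (9689 / 1083). Reduce: 9689 ≡ 1025 (mod 1083). Now have (1025 / 1083).
1025 ≡ 1 (mod 4), so quadratic reciprocity gives (1025 / 1083) = (1083 / 1025). Reduce: 1083 ≡ 58 (mod 1025). Now have (58 / 1025).
Factor out 2: 58 = 2·29. Since 1025 ≡ 1 (mod 8), (2 / 1025) = +1. Now have (29 / 1025).
29 ≡ 1 (mod 4), so quadratic reciprocity gives (29 / 1025) = (1025 / 29). Reduce: 1025 ≡ 10 (mod 29). Now have (10 / 29).
Factor out 2: 10 = 2·5. Since 29 ≡ 5 (mod 8), (2 / 29) = -1. Now have -(5 / 29).
5 ≡ 1 (mod 4), so quadratic reciprocity gives (5 / 29) = (29 / 5). Reduce: 29 ≡ 4 (mod 5). Now have -(4 / 5).
Factor out 2: 4 = 2^2. Since 5 ≡ 5 (mod 8), (2 / 5) = -1, and (2 / 5)^2 = +1. Now have -(1 / 5).
(1 / 5) = 1. Collecting the sign factors: -1.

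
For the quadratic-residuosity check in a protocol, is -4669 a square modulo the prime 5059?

(-4669/5059)
  = -(4669/5059)    [5059 ≡ 3 mod 4 ⇒ (-1/5059) = -1]
  = -(5059/4669)    [QR: 4669 ≡ 1 mod 4, sign kept]
  = -(390/4669)    [5059 ≡ 390 mod 4669]
  = (195/4669)    [4669 ≡ 5 mod 8 ⇒ (2/4669) = -1]
  = (4669/195)    [QR: 4669 ≡ 1 mod 4, sign kept]
  = (184/195)    [4669 ≡ 184 mod 195]
  = -(23/195)    [195 ≡ 3 mod 8 ⇒ (2/195)^3 = -1]
  = (195/23)    [QR: both ≡ 3 mod 4, sign flips]
  = (11/23)    [195 ≡ 11 mod 23]
  = -(23/11)    [QR: both ≡ 3 mod 4, sign flips]
  = -(1/11)    [23 ≡ 1 mod 11]
  = -1    [(1/11) = 1]
The Legendre symbol is -1, so x^2 ≡ -4669 (mod 5059) has no solution.

no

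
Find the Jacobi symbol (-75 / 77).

Reduce the numerator: -75 ≡ 2 (mod 77), so (-75 / 77) = (2 / 77).
Factor out 2: 2 = 2. Since 77 ≡ 5 (mod 8), (2 / 77) = -1. Now have -(1 / 77).
(1 / 77) = 1. Collecting the sign factors: -1.

-1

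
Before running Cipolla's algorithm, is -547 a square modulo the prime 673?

Reduce the numerator: -547 ≡ 126 (mod 673), so (-547/673) = (126/673).
Factor out 2: 126 = 2·63. Since 673 ≡ 1 (mod 8), (2/673) = +1. Now have (63/673).
673 ≡ 1 (mod 4), so quadratic reciprocity gives (63/673) = (673/63). Reduce: 673 ≡ 43 (mod 63). Now have (43/63).
Both 43 ≡ 3 and 63 ≡ 3 (mod 4), so reciprocity gives (43/63) = -(63/43). Reduce: 63 ≡ 20 (mod 43). Now have -(20/43).
Factor out 2: 20 = 2^2·5. Since 43 ≡ 3 (mod 8), (2/43) = -1, and (2/43)^2 = +1. Now have -(5/43).
5 ≡ 1 (mod 4), so quadratic reciprocity gives (5/43) = (43/5). Reduce: 43 ≡ 3 (mod 5). Now have -(3/5).
5 ≡ 1 (mod 4), so quadratic reciprocity gives (3/5) = (5/3). Reduce: 5 ≡ 2 (mod 3). Now have -(2/3).
Factor out 2: 2 = 2. Since 3 ≡ 3 (mod 8), (2/3) = -1. Now have (1/3).
(1/3) = 1. Collecting the sign factors: 1.
(-547/673) = 1, and 673 is prime, so -547 is a quadratic residue mod 673.

yes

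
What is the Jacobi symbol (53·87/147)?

By multiplicativity, (53·87/147) = (53/147)·(87/147).
First factor (53/147):
(53/147)
  = (147/53)    [QR: 53 ≡ 1 mod 4, sign kept]
  = (41/53)    [147 ≡ 41 mod 53]
  = (53/41)    [QR: 41 ≡ 1 mod 4, sign kept]
  = (12/41)    [53 ≡ 12 mod 41]
  = (3/41)    [41 ≡ 1 mod 8 ⇒ (2/41)^2 = +1]
  = (41/3)    [QR: 41 ≡ 1 mod 4, sign kept]
  = (2/3)    [41 ≡ 2 mod 3]
  = -(1/3)    [3 ≡ 3 mod 8 ⇒ (2/3) = -1]
  = -1    [(1/3) = 1]
Second factor (87/147):
(87/147)
  = -(147/87)    [QR: both ≡ 3 mod 4, sign flips]
  = -(60/87)    [147 ≡ 60 mod 87]
  = -(15/87)    [87 ≡ 7 mod 8 ⇒ (2/87)^2 = +1]
  = (87/15)    [QR: both ≡ 3 mod 4, sign flips]
  = (12/15)    [87 ≡ 12 mod 15]
  = (3/15)    [15 ≡ 7 mod 8 ⇒ (2/15)^2 = +1]
  = -(15/3)    [QR: both ≡ 3 mod 4, sign flips]
  = -(0/3)    [15 ≡ 0 mod 3]
  = 0    [numerator 0, gcd > 1]
Product: (-1)·(0) = 0.

0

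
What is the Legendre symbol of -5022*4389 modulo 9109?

By multiplicativity, (-5022·4389/9109) = (-5022/9109)·(4389/9109).
First factor (-5022/9109):
(-5022/9109)
  = (5022/9109)    [9109 ≡ 1 mod 4 ⇒ (-1/9109) = +1]
  = -(2511/9109)    [9109 ≡ 5 mod 8 ⇒ (2/9109) = -1]
  = -(9109/2511)    [QR: 9109 ≡ 1 mod 4, sign kept]
  = -(1576/2511)    [9109 ≡ 1576 mod 2511]
  = -(197/2511)    [2511 ≡ 7 mod 8 ⇒ (2/2511)^3 = +1]
  = -(2511/197)    [QR: 197 ≡ 1 mod 4, sign kept]
  = -(147/197)    [2511 ≡ 147 mod 197]
  = -(197/147)    [QR: 197 ≡ 1 mod 4, sign kept]
  = -(50/147)    [197 ≡ 50 mod 147]
  = (25/147)    [147 ≡ 3 mod 8 ⇒ (2/147) = -1]
  = (147/25)    [QR: 25 ≡ 1 mod 4, sign kept]
  = (22/25)    [147 ≡ 22 mod 25]
  = (11/25)    [25 ≡ 1 mod 8 ⇒ (2/25) = +1]
  = (25/11)    [QR: 25 ≡ 1 mod 4, sign kept]
  = (3/11)    [25 ≡ 3 mod 11]
  = -(11/3)    [QR: both ≡ 3 mod 4, sign flips]
  = -(2/3)    [11 ≡ 2 mod 3]
  = (1/3)    [3 ≡ 3 mod 8 ⇒ (2/3) = -1]
  = 1    [(1/3) = 1]
Second factor (4389/9109):
(4389/9109)
  = (9109/4389)    [QR: 4389 ≡ 1 mod 4, sign kept]
  = (331/4389)    [9109 ≡ 331 mod 4389]
  = (4389/331)    [QR: 4389 ≡ 1 mod 4, sign kept]
  = (86/331)    [4389 ≡ 86 mod 331]
  = -(43/331)    [331 ≡ 3 mod 8 ⇒ (2/331) = -1]
  = (331/43)    [QR: both ≡ 3 mod 4, sign flips]
  = (30/43)    [331 ≡ 30 mod 43]
  = -(15/43)    [43 ≡ 3 mod 8 ⇒ (2/43) = -1]
  = (43/15)    [QR: both ≡ 3 mod 4, sign flips]
  = (13/15)    [43 ≡ 13 mod 15]
  = (15/13)    [QR: 13 ≡ 1 mod 4, sign kept]
  = (2/13)    [15 ≡ 2 mod 13]
  = -(1/13)    [13 ≡ 5 mod 8 ⇒ (2/13) = -1]
  = -1    [(1/13) = 1]
Product: (1)·(-1) = -1.

-1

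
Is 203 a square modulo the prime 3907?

Both 203 ≡ 3 and 3907 ≡ 3 (mod 4), so reciprocity gives (203|3907) = -(3907|203). Reduce: 3907 ≡ 50 (mod 203). Now have -(50|203).
Factor out 2: 50 = 2·25. Since 203 ≡ 3 (mod 8), (2|203) = -1. Now have (25|203).
25 ≡ 1 (mod 4), so quadratic reciprocity gives (25|203) = (203|25). Reduce: 203 ≡ 3 (mod 25). Now have (3|25).
25 ≡ 1 (mod 4), so quadratic reciprocity gives (3|25) = (25|3). Reduce: 25 ≡ 1 (mod 3). Now have (1|3).
(1|3) = 1. Collecting the sign factors: 1.
(203|3907) = 1, and 3907 is prime, so 203 is a quadratic residue mod 3907.

yes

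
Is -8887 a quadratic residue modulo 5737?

Reduce the numerator: -8887 ≡ 2587 (mod 5737), so (-8887|5737) = (2587|5737).
5737 ≡ 1 (mod 4), so quadratic reciprocity gives (2587|5737) = (5737|2587). Reduce: 5737 ≡ 563 (mod 2587). Now have (563|2587).
Both 563 ≡ 3 and 2587 ≡ 3 (mod 4), so reciprocity gives (563|2587) = -(2587|563). Reduce: 2587 ≡ 335 (mod 563). Now have -(335|563).
Both 335 ≡ 3 and 563 ≡ 3 (mod 4), so reciprocity gives (335|563) = -(563|335). Reduce: 563 ≡ 228 (mod 335). Now have (228|335).
Factor out 2: 228 = 2^2·57. Since 335 ≡ 7 (mod 8), (2|335) = +1, and (2|335)^2 = +1. Now have (57|335).
57 ≡ 1 (mod 4), so quadratic reciprocity gives (57|335) = (335|57). Reduce: 335 ≡ 50 (mod 57). Now have (50|57).
Factor out 2: 50 = 2·25. Since 57 ≡ 1 (mod 8), (2|57) = +1. Now have (25|57).
25 ≡ 1 (mod 4), so quadratic reciprocity gives (25|57) = (57|25). Reduce: 57 ≡ 7 (mod 25). Now have (7|25).
25 ≡ 1 (mod 4), so quadratic reciprocity gives (7|25) = (25|7). Reduce: 25 ≡ 4 (mod 7). Now have (4|7).
Factor out 2: 4 = 2^2. Since 7 ≡ 7 (mod 8), (2|7) = +1, and (2|7)^2 = +1. Now have (1|7).
(1|7) = 1. Collecting the sign factors: 1.
(-8887|5737) = 1, and 5737 is prime, so -8887 is a quadratic residue mod 5737.

yes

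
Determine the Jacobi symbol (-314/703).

(-314/703)
  = (389/703)    [-314 ≡ 389 mod 703]
  = (703/389)    [QR: 389 ≡ 1 mod 4, sign kept]
  = (314/389)    [703 ≡ 314 mod 389]
  = -(157/389)    [389 ≡ 5 mod 8 ⇒ (2/389) = -1]
  = -(389/157)    [QR: 157 ≡ 1 mod 4, sign kept]
  = -(75/157)    [389 ≡ 75 mod 157]
  = -(157/75)    [QR: 157 ≡ 1 mod 4, sign kept]
  = -(7/75)    [157 ≡ 7 mod 75]
  = (75/7)    [QR: both ≡ 3 mod 4, sign flips]
  = (5/7)    [75 ≡ 5 mod 7]
  = (7/5)    [QR: 5 ≡ 1 mod 4, sign kept]
  = (2/5)    [7 ≡ 2 mod 5]
  = -(1/5)    [5 ≡ 5 mod 8 ⇒ (2/5) = -1]
  = -1    [(1/5) = 1]

-1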